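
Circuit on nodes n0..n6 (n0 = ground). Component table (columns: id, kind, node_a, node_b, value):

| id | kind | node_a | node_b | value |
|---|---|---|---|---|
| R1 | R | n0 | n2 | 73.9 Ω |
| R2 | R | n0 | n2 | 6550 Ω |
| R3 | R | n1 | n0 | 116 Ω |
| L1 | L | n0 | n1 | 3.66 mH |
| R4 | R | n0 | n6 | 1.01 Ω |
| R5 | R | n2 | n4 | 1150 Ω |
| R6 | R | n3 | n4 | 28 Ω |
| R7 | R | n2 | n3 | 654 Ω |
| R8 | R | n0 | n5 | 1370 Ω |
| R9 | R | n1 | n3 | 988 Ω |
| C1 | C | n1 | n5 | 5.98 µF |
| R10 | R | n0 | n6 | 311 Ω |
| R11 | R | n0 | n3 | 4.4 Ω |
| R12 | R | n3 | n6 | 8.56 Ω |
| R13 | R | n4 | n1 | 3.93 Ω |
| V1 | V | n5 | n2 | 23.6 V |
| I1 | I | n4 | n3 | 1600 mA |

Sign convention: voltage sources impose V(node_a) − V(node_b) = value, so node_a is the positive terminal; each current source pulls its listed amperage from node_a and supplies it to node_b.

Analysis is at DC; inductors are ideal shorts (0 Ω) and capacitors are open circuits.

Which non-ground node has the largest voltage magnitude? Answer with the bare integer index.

5

Apply KCL at each of the 6 non-ground nodes and solve the resulting linear system.
Node n1: branches {R3, L1, R9, C1, R13} → V_1 = 0.000
Node n2: branches {R1, R2, R5, R7, V1} → V_2 = -0.9360
Node n3: branches {R6, R7, R9, R11, R12, I1} → V_3 = 3.834
Node n4: branches {R5, R6, R13, I1} → V_4 = -5.030
Node n5: branches {R8, C1, V1} → V_5 = 22.66
Node n6: branches {R4, R10, R12} → V_6 = 0.4035
Source currents: i(L1)=1.276, i(V1)=-0.01654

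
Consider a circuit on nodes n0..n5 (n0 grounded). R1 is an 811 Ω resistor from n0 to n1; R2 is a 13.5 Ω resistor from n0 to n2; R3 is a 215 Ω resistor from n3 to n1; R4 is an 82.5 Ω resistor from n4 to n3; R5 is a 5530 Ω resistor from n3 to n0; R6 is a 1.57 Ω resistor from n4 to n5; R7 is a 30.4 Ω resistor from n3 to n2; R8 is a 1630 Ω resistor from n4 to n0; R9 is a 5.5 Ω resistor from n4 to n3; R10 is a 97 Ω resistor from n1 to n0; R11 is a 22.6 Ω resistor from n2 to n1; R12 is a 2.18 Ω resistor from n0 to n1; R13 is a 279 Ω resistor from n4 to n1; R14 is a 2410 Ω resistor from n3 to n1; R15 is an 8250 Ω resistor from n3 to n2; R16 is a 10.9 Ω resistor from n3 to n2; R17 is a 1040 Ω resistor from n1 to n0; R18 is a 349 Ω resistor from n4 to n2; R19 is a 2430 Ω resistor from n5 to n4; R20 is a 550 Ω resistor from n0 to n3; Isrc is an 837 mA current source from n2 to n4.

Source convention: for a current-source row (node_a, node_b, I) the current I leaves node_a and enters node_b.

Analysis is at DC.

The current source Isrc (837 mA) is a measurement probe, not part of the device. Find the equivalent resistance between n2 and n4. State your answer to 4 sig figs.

R_eq = 11.77 Ω

MNA unknowns: 5 node voltages V₁..V_5
R1: Y=0.001233 on G[0,1]
R2: Y=0.07407 on G[0,2]
R3: Y=0.004651 on G[3,1]
R4: Y=0.01212 on G[4,3]
R5: Y=0.0001808 on G[3,0]
R6: Y=0.6369 on G[4,5]
R7: Y=0.03289 on G[3,2]
R8: Y=0.0006135 on G[4,0]
R9: Y=0.1818 on G[4,3]
R10: Y=0.01031 on G[1,0]
R11: Y=0.04425 on G[2,1]
R12: Y=0.4587 on G[0,1]
R13: Y=0.003584 on G[4,1]
R14: Y=0.0004149 on G[3,1]
R15: Y=0.0001212 on G[3,2]
R16: Y=0.09174 on G[3,2]
R17: Y=0.0009615 on G[1,0]
R18: Y=0.002865 on G[4,2]
R19: Y=0.0004115 on G[5,4]
R20: Y=0.001818 on G[0,3]
Isrc: z[2]−=0.837, z[4]+=0.837
solve → V1=0.06219, V2=-0.6142, V3=5.264, V4=9.236, V5=9.236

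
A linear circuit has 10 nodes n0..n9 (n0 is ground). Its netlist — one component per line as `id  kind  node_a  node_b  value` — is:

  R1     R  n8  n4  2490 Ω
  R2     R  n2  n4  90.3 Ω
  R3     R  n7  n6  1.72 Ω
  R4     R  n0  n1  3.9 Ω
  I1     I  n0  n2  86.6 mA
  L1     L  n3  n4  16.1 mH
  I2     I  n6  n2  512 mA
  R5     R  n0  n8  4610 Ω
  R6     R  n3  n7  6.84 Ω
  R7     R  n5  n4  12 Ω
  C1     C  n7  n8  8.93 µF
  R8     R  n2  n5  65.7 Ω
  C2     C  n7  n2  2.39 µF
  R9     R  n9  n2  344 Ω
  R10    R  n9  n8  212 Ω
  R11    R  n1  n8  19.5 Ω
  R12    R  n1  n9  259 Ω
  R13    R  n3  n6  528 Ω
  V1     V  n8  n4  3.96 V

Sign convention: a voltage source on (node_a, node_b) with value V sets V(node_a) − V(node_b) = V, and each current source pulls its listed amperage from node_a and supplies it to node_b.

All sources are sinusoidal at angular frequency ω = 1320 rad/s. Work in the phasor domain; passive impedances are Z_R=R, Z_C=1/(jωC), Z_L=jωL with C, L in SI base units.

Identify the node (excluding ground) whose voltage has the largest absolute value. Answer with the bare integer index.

Element admittances at ω=1320 rad/s:
  Y(R1) = 0.0004016+0.000j S between n8,n4
  Y(R2) = 0.01107+0.000j S between n2,n4
  Y(R3) = 0.5814+0.000j S between n7,n6
  Y(R4) = 0.2564+0.000j S between n0,n1
  I1: injects 0.0866 A into n2 (from n0)
  Y(L1) = 0.000-0.04705j S between n3,n4
  I2: injects 0.512 A into n2 (from n6)
  Y(R5) = 0.0002169+0.000j S between n0,n8
  Y(R6) = 0.1462+0.000j S between n3,n7
  Y(R7) = 0.08333+0.000j S between n5,n4
  Y(C1) = 0.000+0.01179j S between n7,n8
  Y(R8) = 0.01522+0.000j S between n2,n5
  Y(C2) = 0.000+0.003155j S between n7,n2
  Y(R9) = 0.002907+0.000j S between n9,n2
  Y(R10) = 0.004717+0.000j S between n9,n8
  Y(R11) = 0.05128+0.000j S between n1,n8
  Y(R12) = 0.003861+0.000j S between n1,n9
  Y(R13) = 0.001894+0.000j S between n3,n6
  V1: constraint V(n8)−V(n4) = 3.96
Assemble and solve the 10×10 MNA system:
  V(n1)=0.3364-6.441e-05j  V(n2)=21.84-4.139j  V(n3)=-8.384-14.57j  V(n4)=-2.390+0.07613j  V(n5)=1.353-0.5749j  V(n6)=-13.89-12.67j  V(n7)=-13.03-12.66j  V(n8)=1.570+0.07613j  V(n9)=6.287-1.016j
  i(V1)=0.1072-0.1811j

2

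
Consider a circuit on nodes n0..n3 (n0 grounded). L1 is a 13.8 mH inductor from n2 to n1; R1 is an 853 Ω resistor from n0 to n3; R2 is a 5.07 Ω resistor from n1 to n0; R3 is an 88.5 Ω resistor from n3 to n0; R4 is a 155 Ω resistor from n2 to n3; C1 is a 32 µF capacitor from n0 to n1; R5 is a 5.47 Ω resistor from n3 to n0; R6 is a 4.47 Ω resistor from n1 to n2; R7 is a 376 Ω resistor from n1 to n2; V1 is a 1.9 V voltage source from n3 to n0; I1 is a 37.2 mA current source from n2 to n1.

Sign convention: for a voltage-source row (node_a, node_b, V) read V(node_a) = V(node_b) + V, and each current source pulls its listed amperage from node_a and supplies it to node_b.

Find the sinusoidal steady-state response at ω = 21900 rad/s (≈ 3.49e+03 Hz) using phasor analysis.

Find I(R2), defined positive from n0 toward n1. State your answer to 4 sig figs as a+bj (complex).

Apply KCL at each of the 3 non-ground nodes and solve the resulting linear system.
Node n1: branches {L1, R2, C1, R6, R7, I1} → V_1 = 0.004961-0.01704j
Node n2: branches {L1, R4, R6, R7, I1} → V_2 = -0.1023-0.01809j
Node n3: branches {R1, R3, R4, R5, V1} → V_3 = 1.900+0.000j
Source currents: i(V1)=-0.3840-0.0001167j

-0.0009786+0.003360j A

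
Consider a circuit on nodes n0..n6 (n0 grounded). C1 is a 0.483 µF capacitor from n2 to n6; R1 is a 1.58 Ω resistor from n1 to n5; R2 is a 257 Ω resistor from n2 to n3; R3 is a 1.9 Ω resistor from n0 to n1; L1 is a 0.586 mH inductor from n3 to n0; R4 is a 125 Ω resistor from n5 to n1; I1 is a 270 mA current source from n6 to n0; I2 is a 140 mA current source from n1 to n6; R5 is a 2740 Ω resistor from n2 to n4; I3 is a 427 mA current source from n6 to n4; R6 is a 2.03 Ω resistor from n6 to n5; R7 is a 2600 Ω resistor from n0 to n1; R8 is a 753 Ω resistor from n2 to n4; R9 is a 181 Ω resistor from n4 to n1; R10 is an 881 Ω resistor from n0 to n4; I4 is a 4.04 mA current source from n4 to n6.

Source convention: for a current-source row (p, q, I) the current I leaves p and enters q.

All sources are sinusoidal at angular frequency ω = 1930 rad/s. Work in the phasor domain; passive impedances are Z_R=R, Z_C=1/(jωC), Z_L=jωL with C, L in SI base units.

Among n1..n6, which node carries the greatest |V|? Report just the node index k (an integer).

4

Element admittances at ω=1930 rad/s:
  Y(C1) = 0.000+0.0009322j S between n2,n6
  Y(R1) = 0.6329+0.000j S between n1,n5
  Y(R2) = 0.003891+0.000j S between n2,n3
  Y(R3) = 0.5263+0.000j S between n0,n1
  Y(L1) = 0.000-0.8842j S between n3,n0
  Y(R4) = 0.008000+0.000j S between n5,n1
  I1: injects 0.27 A into n0 (from n6)
  I2: injects 0.14 A into n6 (from n1)
  Y(R5) = 0.0003650+0.000j S between n2,n4
  I3: injects 0.427 A into n4 (from n6)
  Y(R6) = 0.4926+0.000j S between n6,n5
  Y(R7) = 0.0003846+0.000j S between n0,n1
  Y(R8) = 0.001328+0.000j S between n2,n4
  Y(R9) = 0.005525+0.000j S between n4,n1
  Y(R10) = 0.001135+0.000j S between n0,n4
  I4: injects 0.00404 A into n6 (from n4)
Assemble and solve the 6×6 MNA system:
  V(n1)=-0.7428+0.02555j  V(n2)=15.62-3.206j  V(n3)=0.01441+0.06869j  V(n4)=53.31-0.6328j  V(n5)=-1.601+0.05223j  V(n6)=-2.717+0.08694j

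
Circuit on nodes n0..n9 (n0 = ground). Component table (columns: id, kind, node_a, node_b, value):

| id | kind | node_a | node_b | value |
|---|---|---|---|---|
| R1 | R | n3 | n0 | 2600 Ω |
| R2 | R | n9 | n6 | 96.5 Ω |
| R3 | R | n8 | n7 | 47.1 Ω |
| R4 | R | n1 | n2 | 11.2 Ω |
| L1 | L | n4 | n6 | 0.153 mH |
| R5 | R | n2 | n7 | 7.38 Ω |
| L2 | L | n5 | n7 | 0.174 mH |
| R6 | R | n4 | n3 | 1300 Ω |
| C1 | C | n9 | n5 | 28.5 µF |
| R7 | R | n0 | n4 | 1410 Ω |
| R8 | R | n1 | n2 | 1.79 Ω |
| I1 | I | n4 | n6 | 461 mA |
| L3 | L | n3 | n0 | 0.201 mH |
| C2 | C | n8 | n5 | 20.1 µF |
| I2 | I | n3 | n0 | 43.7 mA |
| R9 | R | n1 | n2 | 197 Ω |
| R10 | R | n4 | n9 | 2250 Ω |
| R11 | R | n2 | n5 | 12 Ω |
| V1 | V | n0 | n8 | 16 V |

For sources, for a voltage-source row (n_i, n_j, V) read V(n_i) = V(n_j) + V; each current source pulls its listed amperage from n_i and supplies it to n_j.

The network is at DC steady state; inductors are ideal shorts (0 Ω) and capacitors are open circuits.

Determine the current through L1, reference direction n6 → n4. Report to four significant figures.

0.4610 A

Apply KCL at each of the 9 non-ground nodes and solve the resulting linear system.
Node n1: branches {R4, R8, R9} → V_1 = -16.00
Node n2: branches {R4, R5, R8, R9, R11} → V_2 = -16.00
Node n3: branches {R1, R6, L3, I2} → V_3 = 0.000
Node n4: branches {L1, R6, R7, I1, R10} → V_4 = 0.000
Node n5: branches {L2, C1, C2, R11} → V_5 = -16.00
Node n6: branches {R2, L1, I1} → V_6 = 0.000
Node n7: branches {R3, R5, L2} → V_7 = -16.00
Node n8: branches {R3, C2, V1} → V_8 = -16.00
Node n9: branches {R2, C1, R10} → V_9 = 0.000
Source currents: i(L1)=-0.4610, i(L2)=0.000, i(L3)=-0.04370, i(V1)=0.000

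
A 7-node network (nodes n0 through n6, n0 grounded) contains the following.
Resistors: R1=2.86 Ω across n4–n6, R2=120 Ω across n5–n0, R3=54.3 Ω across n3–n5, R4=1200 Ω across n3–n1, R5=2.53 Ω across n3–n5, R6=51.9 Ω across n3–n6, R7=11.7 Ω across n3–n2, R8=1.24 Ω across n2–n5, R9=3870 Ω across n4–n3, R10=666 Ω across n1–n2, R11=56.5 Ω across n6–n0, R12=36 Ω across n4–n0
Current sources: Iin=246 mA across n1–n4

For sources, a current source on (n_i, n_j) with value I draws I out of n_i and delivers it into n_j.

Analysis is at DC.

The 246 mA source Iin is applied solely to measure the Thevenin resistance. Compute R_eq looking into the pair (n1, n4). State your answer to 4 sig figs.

Element admittances at DC:
  Y(R1) = 0.3497 S between n4,n6
  Y(R2) = 0.008333 S between n5,n0
  Y(R3) = 0.01842 S between n3,n5
  Y(R4) = 0.0008333 S between n3,n1
  Y(R5) = 0.3953 S between n3,n5
  Y(R6) = 0.01927 S between n3,n6
  Y(R7) = 0.08547 S between n3,n2
  Y(R8) = 0.8065 S between n2,n5
  Y(R9) = 0.0002584 S between n4,n3
  Y(R10) = 0.001502 S between n1,n2
  Y(R11) = 0.01770 S between n6,n0
  Y(R12) = 0.02778 S between n4,n0
  Iin: injects 0.246 A into n4 (from n1)
Assemble and solve the 6×6 MNA system:
  V(n1)=-113.5  V(n2)=-8.291  V(n3)=-7.975  V(n4)=1.708  V(n5)=-8.128  V(n6)=1.147

R_eq = 468.5 Ω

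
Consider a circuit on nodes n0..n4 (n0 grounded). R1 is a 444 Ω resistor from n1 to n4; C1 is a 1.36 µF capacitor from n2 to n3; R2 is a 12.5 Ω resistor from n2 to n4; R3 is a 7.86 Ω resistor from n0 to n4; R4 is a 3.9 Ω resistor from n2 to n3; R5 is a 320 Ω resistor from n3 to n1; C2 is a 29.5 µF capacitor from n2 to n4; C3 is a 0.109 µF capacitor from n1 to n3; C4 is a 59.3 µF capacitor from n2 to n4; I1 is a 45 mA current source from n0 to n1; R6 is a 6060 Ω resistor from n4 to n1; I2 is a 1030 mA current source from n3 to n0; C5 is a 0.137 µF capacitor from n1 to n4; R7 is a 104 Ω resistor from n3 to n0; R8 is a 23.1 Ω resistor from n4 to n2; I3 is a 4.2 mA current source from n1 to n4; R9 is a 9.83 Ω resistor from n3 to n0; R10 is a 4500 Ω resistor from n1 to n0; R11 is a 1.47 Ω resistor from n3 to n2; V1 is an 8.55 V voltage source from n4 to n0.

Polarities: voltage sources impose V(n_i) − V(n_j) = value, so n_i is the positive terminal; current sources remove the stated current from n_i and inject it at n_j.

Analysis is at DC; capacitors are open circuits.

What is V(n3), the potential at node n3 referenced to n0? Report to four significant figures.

-0.2939 V

Apply KCL at each of the 4 non-ground nodes and solve the resulting linear system.
Node n1: branches {R1, R5, C3, I1, R6, C5, I3, R10} → V_1 = 10.50
Node n2: branches {C1, R2, R4, C2, C4, R8, R11} → V_2 = 0.7348
Node n3: branches {C1, R4, R5, C3, I2, R7, R9, R11} → V_3 = -0.2939
Node n4: branches {R1, R2, R3, C2, C4, R6, C5, R8, I3, V1} → V_4 = 8.550
Source currents: i(V1)=-2.042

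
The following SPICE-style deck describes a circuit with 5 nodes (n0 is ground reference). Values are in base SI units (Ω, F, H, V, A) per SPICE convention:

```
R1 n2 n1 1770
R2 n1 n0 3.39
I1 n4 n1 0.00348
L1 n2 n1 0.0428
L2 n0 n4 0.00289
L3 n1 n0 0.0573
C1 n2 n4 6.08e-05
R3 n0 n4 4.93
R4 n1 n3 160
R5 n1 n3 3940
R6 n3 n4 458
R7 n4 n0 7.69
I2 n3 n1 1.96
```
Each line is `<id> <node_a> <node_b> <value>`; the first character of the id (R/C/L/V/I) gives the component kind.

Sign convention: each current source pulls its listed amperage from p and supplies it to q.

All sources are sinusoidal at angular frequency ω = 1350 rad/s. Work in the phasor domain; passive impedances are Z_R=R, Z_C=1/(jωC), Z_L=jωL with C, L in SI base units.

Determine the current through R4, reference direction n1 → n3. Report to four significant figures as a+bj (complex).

1.414+0.001588j A

Apply KCL at each of the 4 non-ground nodes and solve the resulting linear system.
Node n1: branches {R1, R2, I1, L1, L3, R4, R5, I2} → V_1 = 1.576+0.2377j
Node n2: branches {R1, L1, C1} → V_2 = -1.436-1.070j
Node n3: branches {R4, R5, R6, I2} → V_3 = -224.6-0.01641j
Node n4: branches {I1, L2, C1, R3, R6, R7} → V_4 = -0.8102-0.7732j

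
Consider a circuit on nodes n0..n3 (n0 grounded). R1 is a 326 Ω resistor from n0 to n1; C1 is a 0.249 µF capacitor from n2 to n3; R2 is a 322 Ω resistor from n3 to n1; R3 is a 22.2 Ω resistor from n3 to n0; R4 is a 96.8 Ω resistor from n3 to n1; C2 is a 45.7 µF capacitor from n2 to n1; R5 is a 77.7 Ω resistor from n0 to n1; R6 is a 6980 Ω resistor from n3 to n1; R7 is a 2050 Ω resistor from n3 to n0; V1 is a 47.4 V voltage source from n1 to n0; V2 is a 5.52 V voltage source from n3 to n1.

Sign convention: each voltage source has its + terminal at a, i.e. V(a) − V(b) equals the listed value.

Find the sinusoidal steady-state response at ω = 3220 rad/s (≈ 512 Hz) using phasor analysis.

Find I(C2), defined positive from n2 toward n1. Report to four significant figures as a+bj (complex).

Element admittances at ω=3220 rad/s:
  Y(R1) = 0.003067+0.000j S between n0,n1
  Y(C1) = 0.000+0.0008018j S between n2,n3
  Y(R2) = 0.003106+0.000j S between n3,n1
  Y(R3) = 0.04505+0.000j S between n3,n0
  Y(R4) = 0.01033+0.000j S between n3,n1
  Y(C2) = 0.000+0.1472j S between n2,n1
  Y(R5) = 0.01287+0.000j S between n0,n1
  Y(R6) = 0.0001433+0.000j S between n3,n1
  Y(R7) = 0.0004878+0.000j S between n3,n0
  V1: constraint V(n1)−V(n0) = 47.4
  V2: constraint V(n3)−V(n1) = 5.52
Assemble and solve the 5×5 MNA system:
  V(n1)=47.40+0.000j  V(n2)=47.43+0.000j  V(n3)=52.92+0.000j
  i(V1)=-3.165+0.000j  i(V2)=-2.485-0.004402j

0.000+0.004402j A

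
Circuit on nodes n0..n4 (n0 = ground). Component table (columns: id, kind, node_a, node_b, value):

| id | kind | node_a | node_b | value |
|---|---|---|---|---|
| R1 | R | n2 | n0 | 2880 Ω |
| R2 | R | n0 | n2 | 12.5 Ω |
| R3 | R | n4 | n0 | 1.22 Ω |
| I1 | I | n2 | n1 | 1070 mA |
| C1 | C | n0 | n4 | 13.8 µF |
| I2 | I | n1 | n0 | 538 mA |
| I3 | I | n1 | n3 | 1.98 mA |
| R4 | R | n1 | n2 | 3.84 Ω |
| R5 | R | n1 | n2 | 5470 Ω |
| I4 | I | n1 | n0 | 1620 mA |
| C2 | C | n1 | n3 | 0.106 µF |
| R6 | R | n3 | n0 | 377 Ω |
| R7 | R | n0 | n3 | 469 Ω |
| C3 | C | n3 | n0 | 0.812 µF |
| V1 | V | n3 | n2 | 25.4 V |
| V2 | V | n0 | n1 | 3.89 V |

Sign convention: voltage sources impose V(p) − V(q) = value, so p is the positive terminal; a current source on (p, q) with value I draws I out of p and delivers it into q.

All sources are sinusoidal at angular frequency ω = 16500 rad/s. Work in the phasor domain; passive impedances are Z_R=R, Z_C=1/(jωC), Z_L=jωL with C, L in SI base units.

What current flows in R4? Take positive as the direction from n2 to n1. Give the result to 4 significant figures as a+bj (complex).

-0.6563-0.2218j A

Element admittances at ω=16500 rad/s:
  Y(R1) = 0.0003472+0.000j S between n2,n0
  Y(R2) = 0.08000+0.000j S between n0,n2
  Y(R3) = 0.8197+0.000j S between n4,n0
  I1: injects 1.07 A into n1 (from n2)
  Y(C1) = 0.000+0.2277j S between n0,n4
  I2: injects 0.538 A into n0 (from n1)
  I3: injects 0.00198 A into n3 (from n1)
  Y(R4) = 0.2604+0.000j S between n1,n2
  Y(R5) = 0.0001828+0.000j S between n1,n2
  I4: injects 1.62 A into n0 (from n1)
  Y(C2) = 0.000+0.001749j S between n1,n3
  Y(R6) = 0.002653+0.000j S between n3,n0
  Y(R7) = 0.002132+0.000j S between n0,n3
  Y(C3) = 0.000+0.01340j S between n3,n0
  V1: constraint V(n3)−V(n2) = 25.4
  V2: constraint V(n0)−V(n1) = 3.89
Assemble and solve the 6×6 MNA system:
  V(n1)=-3.890+0.000j  V(n2)=-6.410-0.8517j  V(n3)=18.99-0.8517j  V(n4)=0.000+0.000j
  i(V1)=-0.1018-0.2904j  i(V2)=1.745+0.1819j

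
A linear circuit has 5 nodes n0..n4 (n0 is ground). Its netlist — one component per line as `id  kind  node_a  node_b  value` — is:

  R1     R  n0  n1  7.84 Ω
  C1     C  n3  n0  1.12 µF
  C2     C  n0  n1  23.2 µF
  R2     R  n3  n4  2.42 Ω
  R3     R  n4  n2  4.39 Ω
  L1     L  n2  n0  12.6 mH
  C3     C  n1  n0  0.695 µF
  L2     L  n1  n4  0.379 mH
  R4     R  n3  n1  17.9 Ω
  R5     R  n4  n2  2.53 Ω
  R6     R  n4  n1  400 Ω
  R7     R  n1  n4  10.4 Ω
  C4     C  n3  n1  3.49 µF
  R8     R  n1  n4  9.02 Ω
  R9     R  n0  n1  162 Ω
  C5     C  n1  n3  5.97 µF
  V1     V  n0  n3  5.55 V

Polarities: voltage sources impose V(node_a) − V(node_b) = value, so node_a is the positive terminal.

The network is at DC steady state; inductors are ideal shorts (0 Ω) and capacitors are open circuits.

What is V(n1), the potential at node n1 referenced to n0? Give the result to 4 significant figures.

Apply KCL at each of the 4 non-ground nodes and solve the resulting linear system.
Node n1: branches {R1, C2, C3, L2, R4, R6, R7, C4, R8, R9, C5} → V_1 = -2.124
Node n2: branches {R3, L1, R5} → V_2 = 0.000
Node n3: branches {C1, R2, R4, C4, C5, V1} → V_3 = -5.550
Node n4: branches {R2, R3, L2, R5, R6, R7, R8} → V_4 = -2.124
Source currents: i(L1)=-1.323, i(L2)=0.09259, i(V1)=-1.607

-2.124 V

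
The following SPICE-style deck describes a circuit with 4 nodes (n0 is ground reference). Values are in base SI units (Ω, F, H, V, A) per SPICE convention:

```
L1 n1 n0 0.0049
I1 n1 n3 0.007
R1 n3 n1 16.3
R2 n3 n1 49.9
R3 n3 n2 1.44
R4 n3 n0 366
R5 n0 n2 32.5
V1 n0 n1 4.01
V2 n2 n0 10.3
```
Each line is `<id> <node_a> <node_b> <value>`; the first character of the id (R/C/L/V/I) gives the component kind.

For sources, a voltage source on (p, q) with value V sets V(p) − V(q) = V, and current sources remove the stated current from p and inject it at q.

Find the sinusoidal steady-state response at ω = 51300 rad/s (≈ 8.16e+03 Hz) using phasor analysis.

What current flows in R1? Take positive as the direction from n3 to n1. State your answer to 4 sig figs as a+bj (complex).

MNA unknowns: 3 node voltages V₁..V_3 plus 2 source currents (V1, V2)
L1: Y=0.000-0.003978j on G[1,0]
I1: z[1]−=0.007, z[3]+=0.007
R1: Y=0.06135+0.000j on G[3,1]
R2: Y=0.02004+0.000j on G[3,1]
R3: Y=0.6944+0.000j on G[3,2]
R4: Y=0.002732+0.000j on G[3,0]
R5: Y=0.03077+0.000j on G[0,2]
V1: row V0−V1=4.01, i_V1 at 0,1
V2: row V2−V0=10.3, i_V2 at 2,0
solve → V1=-4.010+0.000j, V2=10.30+0.000j, V3=8.777+0.000j
aux → i_V1=-1.034+0.01595j, i_V2=-1.375+0.000j

0.7845+0.000j A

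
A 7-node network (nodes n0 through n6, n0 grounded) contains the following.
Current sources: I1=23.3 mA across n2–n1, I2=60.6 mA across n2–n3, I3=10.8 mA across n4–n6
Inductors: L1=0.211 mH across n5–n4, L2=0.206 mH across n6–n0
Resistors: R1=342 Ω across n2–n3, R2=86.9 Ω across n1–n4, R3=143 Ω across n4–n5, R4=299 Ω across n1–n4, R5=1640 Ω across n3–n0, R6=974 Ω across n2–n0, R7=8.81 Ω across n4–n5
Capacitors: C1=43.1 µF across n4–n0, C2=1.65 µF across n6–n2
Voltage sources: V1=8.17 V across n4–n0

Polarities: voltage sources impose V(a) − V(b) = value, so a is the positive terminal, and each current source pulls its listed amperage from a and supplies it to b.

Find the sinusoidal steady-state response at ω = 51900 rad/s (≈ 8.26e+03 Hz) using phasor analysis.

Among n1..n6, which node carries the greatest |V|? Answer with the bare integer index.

Element admittances at ω=51900 rad/s:
  I1: injects 0.0233 A into n1 (from n2)
  Y(L1) = 0.000-0.09132j S between n5,n4
  I2: injects 0.0606 A into n3 (from n2)
  Y(R1) = 0.002924+0.000j S between n2,n3
  Y(R2) = 0.01151+0.000j S between n1,n4
  Y(R3) = 0.006993+0.000j S between n4,n5
  Y(C1) = 0.000+2.237j S between n4,n0
  I3: injects 0.0108 A into n6 (from n4)
  Y(L2) = 0.000-0.09353j S between n6,n0
  Y(R4) = 0.003344+0.000j S between n1,n4
  Y(R5) = 0.0006098+0.000j S between n3,n0
  Y(R6) = 0.001027+0.000j S between n2,n0
  Y(C2) = 0.000+0.08564j S between n6,n2
  Y(R7) = 0.1135+0.000j S between n4,n5
  V1: constraint V(n4)−V(n0) = 8.17
Assemble and solve the 7×7 MNA system:
  V(n1)=9.739+0.000j  V(n2)=-0.0002246+0.1488j  V(n3)=17.15+0.1231j  V(n4)=8.170+0.000j  V(n5)=8.170+0.000j  V(n6)=0.002435-0.2454j
  i(V1)=0.01250-18.28j

3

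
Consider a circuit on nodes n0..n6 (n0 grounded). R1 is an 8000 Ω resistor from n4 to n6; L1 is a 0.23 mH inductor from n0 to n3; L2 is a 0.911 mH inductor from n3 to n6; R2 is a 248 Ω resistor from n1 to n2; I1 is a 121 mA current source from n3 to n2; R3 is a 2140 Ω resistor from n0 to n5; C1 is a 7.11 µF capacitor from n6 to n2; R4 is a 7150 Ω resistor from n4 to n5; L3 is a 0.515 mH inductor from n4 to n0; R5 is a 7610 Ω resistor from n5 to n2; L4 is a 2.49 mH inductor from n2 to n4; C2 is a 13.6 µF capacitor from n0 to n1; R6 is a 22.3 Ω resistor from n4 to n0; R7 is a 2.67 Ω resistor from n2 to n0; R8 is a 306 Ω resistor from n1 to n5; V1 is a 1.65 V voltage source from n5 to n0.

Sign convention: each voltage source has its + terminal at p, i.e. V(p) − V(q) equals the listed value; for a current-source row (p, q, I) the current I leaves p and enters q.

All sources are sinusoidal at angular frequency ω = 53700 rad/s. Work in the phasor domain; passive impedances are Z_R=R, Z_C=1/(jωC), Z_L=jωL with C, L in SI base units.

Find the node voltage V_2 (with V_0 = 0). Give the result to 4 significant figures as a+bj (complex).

Element admittances at ω=53700 rad/s:
  Y(R1) = 0.0001250+0.000j S between n4,n6
  Y(L1) = 0.000-0.08097j S between n0,n3
  Y(L2) = 0.000-0.02044j S between n3,n6
  Y(R2) = 0.004032+0.000j S between n1,n2
  I1: injects 0.121 A into n2 (from n3)
  Y(R3) = 0.0004673+0.000j S between n0,n5
  Y(C1) = 0.000+0.3818j S between n6,n2
  Y(R4) = 0.0001399+0.000j S between n4,n5
  Y(L3) = 0.000-0.03616j S between n4,n0
  Y(R5) = 0.0001314+0.000j S between n5,n2
  Y(L4) = 0.000-0.007479j S between n2,n4
  Y(C2) = 0.000+0.7303j S between n0,n1
  Y(R6) = 0.04484+0.000j S between n4,n0
  Y(R7) = 0.3745+0.000j S between n2,n0
  Y(R8) = 0.003268+0.000j S between n1,n5
  V1: constraint V(n5)−V(n0) = 1.65
Assemble and solve the 7×7 MNA system:
  V(n1)=0.0001741-0.008769j  V(n2)=0.2514+0.01566j  V(n3)=0.05293-1.176j  V(n4)=0.02507-0.01719j  V(n5)=1.650+0.000j  V(n6)=0.2626+0.08317j
  i(V1)=-0.006574-2.901e-05j

0.2514+0.01566j V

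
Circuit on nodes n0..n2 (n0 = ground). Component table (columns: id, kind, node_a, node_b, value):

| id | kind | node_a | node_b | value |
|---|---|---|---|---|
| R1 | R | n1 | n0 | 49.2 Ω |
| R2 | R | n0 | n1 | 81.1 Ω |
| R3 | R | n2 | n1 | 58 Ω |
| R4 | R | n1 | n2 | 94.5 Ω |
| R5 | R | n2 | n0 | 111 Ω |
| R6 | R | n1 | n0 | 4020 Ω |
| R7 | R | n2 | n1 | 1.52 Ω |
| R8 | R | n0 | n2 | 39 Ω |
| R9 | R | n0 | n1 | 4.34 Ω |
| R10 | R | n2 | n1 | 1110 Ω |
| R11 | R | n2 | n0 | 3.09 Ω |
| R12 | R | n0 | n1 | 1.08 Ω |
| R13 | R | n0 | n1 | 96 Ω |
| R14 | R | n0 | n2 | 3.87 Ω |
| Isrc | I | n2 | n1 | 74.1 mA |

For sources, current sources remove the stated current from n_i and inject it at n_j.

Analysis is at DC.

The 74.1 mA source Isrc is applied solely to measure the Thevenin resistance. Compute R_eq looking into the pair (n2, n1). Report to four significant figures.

Element admittances at DC:
  Y(R1) = 0.02033 S between n1,n0
  Y(R2) = 0.01233 S between n0,n1
  Y(R3) = 0.01724 S between n2,n1
  Y(R4) = 0.01058 S between n1,n2
  Y(R5) = 0.009009 S between n2,n0
  Y(R6) = 0.0002488 S between n1,n0
  Y(R7) = 0.6579 S between n2,n1
  Y(R8) = 0.02564 S between n0,n2
  Y(R9) = 0.2304 S between n0,n1
  Y(R10) = 0.0009009 S between n2,n1
  Y(R11) = 0.3236 S between n2,n0
  Y(R12) = 0.9259 S between n0,n1
  Y(R13) = 0.01042 S between n0,n1
  Y(R14) = 0.2584 S between n0,n2
  Isrc: injects 0.0741 A into n1 (from n2)
Assemble and solve the 2×2 MNA system:
  V(n1)=0.02300  V(n2)=-0.04474

R_eq = 0.9141 Ω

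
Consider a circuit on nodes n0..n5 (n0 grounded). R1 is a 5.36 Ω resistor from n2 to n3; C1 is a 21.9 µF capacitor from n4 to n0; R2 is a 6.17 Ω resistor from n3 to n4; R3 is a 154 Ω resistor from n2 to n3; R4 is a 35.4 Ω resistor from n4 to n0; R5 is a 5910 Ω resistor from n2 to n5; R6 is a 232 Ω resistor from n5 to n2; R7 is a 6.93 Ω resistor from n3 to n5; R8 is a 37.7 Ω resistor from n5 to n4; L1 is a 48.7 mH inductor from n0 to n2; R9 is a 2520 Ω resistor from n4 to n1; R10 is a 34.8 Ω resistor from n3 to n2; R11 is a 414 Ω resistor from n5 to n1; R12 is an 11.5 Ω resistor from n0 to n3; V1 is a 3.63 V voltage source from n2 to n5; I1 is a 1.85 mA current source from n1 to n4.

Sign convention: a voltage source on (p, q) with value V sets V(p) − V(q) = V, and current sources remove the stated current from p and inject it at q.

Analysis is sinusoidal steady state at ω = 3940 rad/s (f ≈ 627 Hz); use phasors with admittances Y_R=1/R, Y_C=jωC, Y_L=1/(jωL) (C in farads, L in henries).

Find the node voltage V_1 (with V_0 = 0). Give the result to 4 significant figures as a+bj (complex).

MNA unknowns: 5 node voltages V₁..V_5 plus 1 source current (V1)
R1: Y=0.1866+0.000j on G[2,3]
C1: Y=0.000+0.08629j on G[4,0]
R2: Y=0.1621+0.000j on G[3,4]
R3: Y=0.006494+0.000j on G[2,3]
R4: Y=0.02825+0.000j on G[4,0]
R5: Y=0.0001692+0.000j on G[2,5]
R6: Y=0.004310+0.000j on G[5,2]
R7: Y=0.1443+0.000j on G[3,5]
R8: Y=0.02653+0.000j on G[5,4]
L1: Y=0.000-0.005212j on G[0,2]
R9: Y=0.0003968+0.000j on G[4,1]
R10: Y=0.02874+0.000j on G[3,2]
R11: Y=0.002415+0.000j on G[5,1]
R12: Y=0.08696+0.000j on G[0,3]
V1: row V2−V5=3.63, i_V1 at 2,5
I1: z[1]−=0.00185, z[4]+=0.00185
solve → V1=-2.318+0.1454j, V2=1.708+0.1469j, V3=0.1479+0.1234j, V4=-0.06581+0.1364j, V5=-1.922+0.1469j
aux → i_V1=-0.3632+0.003681j

-2.318+0.1454j V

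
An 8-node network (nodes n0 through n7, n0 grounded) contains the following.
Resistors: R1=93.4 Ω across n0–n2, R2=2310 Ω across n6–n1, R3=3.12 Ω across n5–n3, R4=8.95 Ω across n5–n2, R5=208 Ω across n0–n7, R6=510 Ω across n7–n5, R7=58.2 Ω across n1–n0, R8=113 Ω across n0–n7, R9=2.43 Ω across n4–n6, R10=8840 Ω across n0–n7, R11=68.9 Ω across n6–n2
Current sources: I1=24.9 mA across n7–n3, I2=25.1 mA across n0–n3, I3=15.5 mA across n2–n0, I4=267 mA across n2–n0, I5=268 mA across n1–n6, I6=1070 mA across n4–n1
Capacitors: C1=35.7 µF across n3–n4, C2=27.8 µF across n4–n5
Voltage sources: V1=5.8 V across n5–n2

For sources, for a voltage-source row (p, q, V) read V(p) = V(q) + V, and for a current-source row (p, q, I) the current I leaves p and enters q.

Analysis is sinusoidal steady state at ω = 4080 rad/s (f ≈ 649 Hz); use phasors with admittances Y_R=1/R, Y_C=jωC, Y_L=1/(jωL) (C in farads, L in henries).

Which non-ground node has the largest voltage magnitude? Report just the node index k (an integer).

Element admittances at ω=4080 rad/s:
  Y(R1) = 0.01071+0.000j S between n0,n2
  I1: injects 0.0249 A into n3 (from n7)
  Y(R2) = 0.0004329+0.000j S between n6,n1
  Y(R3) = 0.3205+0.000j S between n5,n3
  Y(C1) = 0.000+0.1457j S between n3,n4
  Y(R4) = 0.1117+0.000j S between n5,n2
  I2: injects 0.0251 A into n3 (from n0)
  Y(R5) = 0.004808+0.000j S between n0,n7
  Y(R6) = 0.001961+0.000j S between n7,n5
  Y(R7) = 0.01718+0.000j S between n1,n0
  I3: injects 0.0155 A into n0 (from n2)
  Y(R8) = 0.008850+0.000j S between n0,n7
  I4: injects 0.267 A into n0 (from n2)
  Y(R9) = 0.4115+0.000j S between n4,n6
  Y(R10) = 0.0001131+0.000j S between n0,n7
  I5: injects 0.268 A into n6 (from n1)
  Y(R11) = 0.01451+0.000j S between n6,n2
  Y(C2) = 0.000+0.1134j S between n4,n5
  I6: injects 1.07 A into n1 (from n4)
  V1: constraint V(n5)−V(n2) = 5.8
Assemble and solve the 8×8 MNA system:
  V(n1)=43.69+0.07569j  V(n2)=-80.20-0.1047j  V(n3)=-75.66+0.06404j  V(n4)=-75.29+3.195j  V(n5)=-74.40-0.1047j  V(n6)=-74.71+3.080j  V(n7)=-10.86-0.01305j
  i(V1)=-1.304-0.04734j

2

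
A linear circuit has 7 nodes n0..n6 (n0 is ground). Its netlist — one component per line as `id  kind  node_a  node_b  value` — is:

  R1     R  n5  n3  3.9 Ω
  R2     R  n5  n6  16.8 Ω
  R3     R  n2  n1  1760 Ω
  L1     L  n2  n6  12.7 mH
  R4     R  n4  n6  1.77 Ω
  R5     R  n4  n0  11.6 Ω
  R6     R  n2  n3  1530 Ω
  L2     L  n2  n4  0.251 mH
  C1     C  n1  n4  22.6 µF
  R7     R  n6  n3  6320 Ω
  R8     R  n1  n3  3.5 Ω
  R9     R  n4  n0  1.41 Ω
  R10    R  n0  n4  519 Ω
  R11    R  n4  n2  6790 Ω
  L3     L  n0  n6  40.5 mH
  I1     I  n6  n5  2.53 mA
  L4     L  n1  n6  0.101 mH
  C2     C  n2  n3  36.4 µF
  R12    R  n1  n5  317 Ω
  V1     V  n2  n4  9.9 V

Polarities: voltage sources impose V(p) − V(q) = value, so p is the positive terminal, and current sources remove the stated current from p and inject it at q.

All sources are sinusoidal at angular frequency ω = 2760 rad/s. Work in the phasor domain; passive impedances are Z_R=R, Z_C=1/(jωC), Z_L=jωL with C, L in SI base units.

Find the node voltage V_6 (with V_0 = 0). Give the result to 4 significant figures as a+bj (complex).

Element admittances at ω=2760 rad/s:
  Y(R1) = 0.2564+0.000j S between n5,n3
  Y(R2) = 0.05952+0.000j S between n5,n6
  Y(R3) = 0.0005682+0.000j S between n2,n1
  Y(L1) = 0.000-0.02853j S between n2,n6
  Y(R4) = 0.5650+0.000j S between n4,n6
  Y(R5) = 0.08621+0.000j S between n4,n0
  Y(R6) = 0.0006536+0.000j S between n2,n3
  Y(L2) = 0.000-1.444j S between n2,n4
  Y(C1) = 0.000+0.06238j S between n1,n4
  Y(R7) = 0.0001582+0.000j S between n6,n3
  Y(R8) = 0.2857+0.000j S between n1,n3
  Y(R9) = 0.7092+0.000j S between n4,n0
  Y(R10) = 0.001927+0.000j S between n0,n4
  Y(R11) = 0.0001473+0.000j S between n4,n2
  Y(L3) = 0.000-0.008946j S between n0,n6
  I1: injects 0.00253 A into n5 (from n6)
  Y(L4) = 0.000-3.587j S between n1,n6
  Y(C2) = 0.000+0.1005j S between n2,n3
  Y(R12) = 0.003155+0.000j S between n1,n5
  V1: constraint V(n2)−V(n4) = 9.9
Assemble and solve the 7×7 MNA system:
  V(n1)=0.5003+1.075j  V(n2)=9.889+0.007724j  V(n3)=1.601+3.529j  V(n4)=-0.01084+0.007724j  V(n5)=1.428+3.026j  V(n6)=0.6884+0.9662j
  i(V1)=-0.3386+13.72j

0.6884+0.9662j V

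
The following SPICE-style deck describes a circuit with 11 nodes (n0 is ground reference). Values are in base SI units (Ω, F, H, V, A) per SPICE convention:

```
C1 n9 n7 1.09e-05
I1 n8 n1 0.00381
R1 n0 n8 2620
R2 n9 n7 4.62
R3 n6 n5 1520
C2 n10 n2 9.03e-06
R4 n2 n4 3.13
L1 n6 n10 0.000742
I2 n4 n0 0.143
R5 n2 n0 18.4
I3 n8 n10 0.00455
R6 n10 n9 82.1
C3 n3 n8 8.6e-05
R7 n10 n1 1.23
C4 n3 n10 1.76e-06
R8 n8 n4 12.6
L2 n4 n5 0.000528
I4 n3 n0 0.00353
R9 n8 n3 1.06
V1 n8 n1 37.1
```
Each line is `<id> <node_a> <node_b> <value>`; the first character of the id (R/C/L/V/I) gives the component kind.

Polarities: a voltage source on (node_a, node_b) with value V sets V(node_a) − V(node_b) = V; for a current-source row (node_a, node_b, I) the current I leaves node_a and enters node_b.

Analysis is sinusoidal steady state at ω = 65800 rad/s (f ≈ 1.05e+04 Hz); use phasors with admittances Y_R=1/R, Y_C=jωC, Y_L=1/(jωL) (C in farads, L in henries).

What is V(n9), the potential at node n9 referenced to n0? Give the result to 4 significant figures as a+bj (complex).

-2.815+3.695j V

Element admittances at ω=65800 rad/s:
  Y(C1) = 0.000+0.7172j S between n9,n7
  I1: injects 0.00381 A into n1 (from n8)
  Y(R1) = 0.0003817+0.000j S between n0,n8
  Y(R2) = 0.2165+0.000j S between n9,n7
  Y(R3) = 0.0006579+0.000j S between n6,n5
  Y(C2) = 0.000+0.5942j S between n10,n2
  Y(R4) = 0.3195+0.000j S between n2,n4
  Y(L1) = 0.000-0.02048j S between n6,n10
  I2: injects 0.143 A into n0 (from n4)
  Y(R5) = 0.05435+0.000j S between n2,n0
  I3: injects 0.00455 A into n10 (from n8)
  Y(R6) = 0.01218+0.000j S between n10,n9
  Y(C3) = 0.000+5.659j S between n3,n8
  Y(R7) = 0.8130+0.000j S between n10,n1
  Y(C4) = 0.000+0.1158j S between n3,n10
  Y(R8) = 0.07937+0.000j S between n8,n4
  Y(L2) = 0.000-0.02878j S between n4,n5
  I4: injects 0.00353 A into n0 (from n3)
  Y(R9) = 0.9434+0.000j S between n8,n3
  V1: constraint V(n8)−V(n1) = 37.1
Assemble and solve the 11×11 MNA system:
  V(n1)=-6.183-0.9393j  V(n2)=-2.913+0.006597j  V(n3)=30.24-0.9558j  V(n4)=3.450-0.1747j  V(n5)=3.354-0.3126j  V(n6)=-2.680+3.888j  V(n7)=-2.815+3.695j  V(n8)=30.92-0.9393j  V(n9)=-2.815+3.695j  V(n10)=-2.815+3.695j
  i(V1)=-2.742-3.767j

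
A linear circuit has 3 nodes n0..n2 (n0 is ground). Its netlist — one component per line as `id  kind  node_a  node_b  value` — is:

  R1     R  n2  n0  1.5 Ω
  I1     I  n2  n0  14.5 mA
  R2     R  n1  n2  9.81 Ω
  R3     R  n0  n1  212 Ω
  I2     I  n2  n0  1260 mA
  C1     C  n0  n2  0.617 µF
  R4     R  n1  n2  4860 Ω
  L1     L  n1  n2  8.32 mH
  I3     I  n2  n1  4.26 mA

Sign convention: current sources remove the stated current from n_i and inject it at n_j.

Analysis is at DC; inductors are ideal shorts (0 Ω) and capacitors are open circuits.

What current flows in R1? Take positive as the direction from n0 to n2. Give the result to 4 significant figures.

Apply KCL at each of the 2 non-ground nodes and solve the resulting linear system.
Node n1: branches {R2, R3, R4, L1, I3} → V_1 = -1.898
Node n2: branches {R1, I1, R2, I2, C1, R4, L1, I3} → V_2 = -1.898
Source currents: i(L1)=0.01321

1.266 A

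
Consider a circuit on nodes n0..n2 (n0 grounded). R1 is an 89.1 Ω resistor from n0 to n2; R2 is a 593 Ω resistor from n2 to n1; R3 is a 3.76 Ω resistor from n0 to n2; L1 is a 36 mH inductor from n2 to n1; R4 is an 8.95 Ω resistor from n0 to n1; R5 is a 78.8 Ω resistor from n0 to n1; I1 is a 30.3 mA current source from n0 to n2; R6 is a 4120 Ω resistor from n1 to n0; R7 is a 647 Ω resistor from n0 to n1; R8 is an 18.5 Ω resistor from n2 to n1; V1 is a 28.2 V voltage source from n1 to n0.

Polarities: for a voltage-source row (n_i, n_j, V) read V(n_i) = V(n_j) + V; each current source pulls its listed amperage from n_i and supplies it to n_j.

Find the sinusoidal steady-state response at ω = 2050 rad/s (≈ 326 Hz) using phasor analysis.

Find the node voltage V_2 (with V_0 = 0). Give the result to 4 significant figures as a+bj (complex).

4.851-0.9503j V

Apply KCL at each of the 2 non-ground nodes and solve the resulting linear system.
Node n1: branches {R2, L1, R4, R5, R6, R7, R8, V1} → V_1 = 28.20+0.000j
Node n2: branches {R1, R2, R3, L1, I1, R8} → V_2 = 4.851-0.9503j
Source currents: i(V1)=-4.873+0.2634j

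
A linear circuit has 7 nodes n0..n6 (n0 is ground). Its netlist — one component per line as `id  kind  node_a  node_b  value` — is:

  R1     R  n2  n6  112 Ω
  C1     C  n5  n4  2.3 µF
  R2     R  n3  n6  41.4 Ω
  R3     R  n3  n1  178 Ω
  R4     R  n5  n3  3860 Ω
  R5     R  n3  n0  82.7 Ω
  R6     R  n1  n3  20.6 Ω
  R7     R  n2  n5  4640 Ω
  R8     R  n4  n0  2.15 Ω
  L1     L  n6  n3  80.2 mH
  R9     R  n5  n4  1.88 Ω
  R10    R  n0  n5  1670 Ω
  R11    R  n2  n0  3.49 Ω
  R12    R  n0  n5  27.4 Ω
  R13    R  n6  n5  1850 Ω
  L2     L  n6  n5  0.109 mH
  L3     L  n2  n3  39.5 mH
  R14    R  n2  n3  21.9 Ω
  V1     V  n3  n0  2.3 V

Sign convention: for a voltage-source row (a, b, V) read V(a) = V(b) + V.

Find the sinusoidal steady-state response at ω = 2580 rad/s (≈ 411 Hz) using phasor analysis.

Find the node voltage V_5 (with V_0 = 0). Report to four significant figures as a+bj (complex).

Element admittances at ω=2580 rad/s:
  Y(R1) = 0.008929+0.000j S between n2,n6
  Y(C1) = 0.000+0.005934j S between n5,n4
  Y(R2) = 0.02415+0.000j S between n3,n6
  Y(R3) = 0.005618+0.000j S between n3,n1
  Y(R4) = 0.0002591+0.000j S between n5,n3
  Y(R5) = 0.01209+0.000j S between n3,n0
  Y(R6) = 0.04854+0.000j S between n1,n3
  Y(R7) = 0.0002155+0.000j S between n2,n5
  Y(R8) = 0.4651+0.000j S between n4,n0
  Y(L1) = 0.000-0.004833j S between n6,n3
  Y(R9) = 0.5319+0.000j S between n5,n4
  Y(R10) = 0.0005988+0.000j S between n0,n5
  Y(R11) = 0.2865+0.000j S between n2,n0
  Y(R12) = 0.03650+0.000j S between n0,n5
  Y(R13) = 0.0005405+0.000j S between n6,n5
  Y(L2) = 0.000-3.556j S between n6,n5
  Y(L3) = 0.000-0.009813j S between n2,n3
  Y(R14) = 0.04566+0.000j S between n2,n3
  V1: constraint V(n3)−V(n0) = 2.3
Assemble and solve the 7×7 MNA system:
  V(n1)=2.300+0.000j  V(n2)=0.3144-0.05766j  V(n3)=2.300+0.000j  V(n4)=0.09882-0.01866j  V(n5)=0.1850-0.03595j  V(n6)=0.1879-0.02125j
  i(V1)=-0.1707+0.02654j

0.1850-0.03595j V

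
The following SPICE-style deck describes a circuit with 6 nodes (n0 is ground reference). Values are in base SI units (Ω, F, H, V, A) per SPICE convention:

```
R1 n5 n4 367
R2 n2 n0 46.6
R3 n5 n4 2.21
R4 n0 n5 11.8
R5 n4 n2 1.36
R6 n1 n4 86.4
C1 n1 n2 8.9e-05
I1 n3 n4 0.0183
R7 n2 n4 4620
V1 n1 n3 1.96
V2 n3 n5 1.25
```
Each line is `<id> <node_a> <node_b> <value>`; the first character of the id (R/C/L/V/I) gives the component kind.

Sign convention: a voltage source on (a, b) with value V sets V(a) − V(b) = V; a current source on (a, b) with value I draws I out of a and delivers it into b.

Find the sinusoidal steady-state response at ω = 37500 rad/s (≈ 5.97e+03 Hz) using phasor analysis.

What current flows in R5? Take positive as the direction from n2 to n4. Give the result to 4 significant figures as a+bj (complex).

0.8752+0.07955j A

MNA unknowns: 5 node voltages V₁..V_5 plus 2 source currents (V1, V2)
R1: Y=0.002725+0.000j on G[5,4]
R2: Y=0.02146+0.000j on G[2,0]
R3: Y=0.4525+0.000j on G[5,4]
R4: Y=0.08475+0.000j on G[0,5]
R5: Y=0.7353+0.000j on G[4,2]
R6: Y=0.01157+0.000j on G[1,4]
C1: Y=0.000+3.337j on G[1,2]
I1: z[3]−=0.0183, z[4]+=0.0183
R7: Y=0.0002165+0.000j on G[2,4]
V1: row V1−V3=1.96, i_V1 at 1,3
V2: row V3−V5=1.25, i_V2 at 3,5
solve → V1=2.567-0.05631j, V2=2.541+0.2224j, V3=0.6065-0.05631j, V4=1.351+0.1142j, V5=-0.6435-0.05631j
aux → i_V1=-0.9441-0.08237j, i_V2=-0.9624-0.08237j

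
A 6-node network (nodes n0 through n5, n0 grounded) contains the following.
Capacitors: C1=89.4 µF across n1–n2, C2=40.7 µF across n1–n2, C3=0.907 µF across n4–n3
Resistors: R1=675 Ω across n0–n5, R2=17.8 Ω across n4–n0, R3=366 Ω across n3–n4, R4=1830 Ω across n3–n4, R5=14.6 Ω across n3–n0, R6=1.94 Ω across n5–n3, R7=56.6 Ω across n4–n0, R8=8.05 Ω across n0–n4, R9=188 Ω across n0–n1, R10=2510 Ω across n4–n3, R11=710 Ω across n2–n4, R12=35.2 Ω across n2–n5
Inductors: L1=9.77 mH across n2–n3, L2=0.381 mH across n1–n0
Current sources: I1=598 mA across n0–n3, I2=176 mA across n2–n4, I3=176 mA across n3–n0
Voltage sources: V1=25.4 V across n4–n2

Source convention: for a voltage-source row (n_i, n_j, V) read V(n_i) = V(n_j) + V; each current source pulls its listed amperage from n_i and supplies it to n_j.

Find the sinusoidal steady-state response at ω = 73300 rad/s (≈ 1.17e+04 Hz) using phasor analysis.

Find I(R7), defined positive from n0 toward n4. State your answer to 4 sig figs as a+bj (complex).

-0.05408+0.07172j A

Apply KCL at each of the 5 non-ground nodes and solve the resulting linear system.
Node n1: branches {C1, C2, L2, R9} → V_1 = -22.42-4.087j
Node n2: branches {C1, C2, L1, I2, R11, R12, V1} → V_2 = -22.34-4.059j
Node n3: branches {L1, R3, R4, I1, C3, R5, R6, I3, R10} → V_3 = 1.188+0.3331j
Node n4: branches {R2, R3, R4, C3, R7, I2, R8, R10, R11, V1} → V_4 = 3.061-4.059j
Node n5: branches {R1, R6, R12} → V_5 = -0.04081+0.1033j
Source currents: i(V1)=-0.7650+0.6957j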